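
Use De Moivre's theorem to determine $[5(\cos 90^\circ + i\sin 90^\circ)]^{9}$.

By De Moivre: z^n = r^n(cos(nθ) + i sin(nθ))
= 5^9(cos(9*90°) + i sin(9*90°))
= 1953125(cos 90° + i sin 90°)
= 1953125i


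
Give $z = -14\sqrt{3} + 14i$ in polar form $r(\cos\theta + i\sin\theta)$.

r = |z| = sqrt(a^2 + b^2) = sqrt((-14*sqrt(3))^2 + (14)^2) = sqrt(588 + 196) = sqrt(784) = 28
θ = arctan(b/a) = arctan(14/-24.2487) (quadrant-adjusted) = 150°
z = 28(cos 150° + i sin 150°)


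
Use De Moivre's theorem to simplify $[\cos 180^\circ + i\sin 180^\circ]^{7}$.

By De Moivre: z^n = r^n(cos(nθ) + i sin(nθ))
= 1^7(cos(7*180°) + i sin(7*180°))
= 1(cos 180° + i sin 180°)
= -1


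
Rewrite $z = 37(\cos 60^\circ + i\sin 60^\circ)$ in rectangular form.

a = r cos θ = 37 * 1/2 = 37/2
b = r sin θ = 37 * sqrt(3)/2 = 37*sqrt(3)/2
z = 37/2 + (37*sqrt(3)/2)i


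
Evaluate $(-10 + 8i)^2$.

(a + bi)^2 = a^2 - b^2 + 2abi
= (-10)^2 - 8^2 + 2*(-10)*8i
= 36 - 160i


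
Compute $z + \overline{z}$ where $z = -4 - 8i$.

z + conjugate(z) = (a + bi) + (a - bi) = 2a
= 2 * (-4) = -8


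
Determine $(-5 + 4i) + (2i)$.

(-5 + 0) + (4 + 2)i = -5 + 6i


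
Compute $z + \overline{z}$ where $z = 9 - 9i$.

z + conjugate(z) = (a + bi) + (a - bi) = 2a
= 2 * 9 = 18


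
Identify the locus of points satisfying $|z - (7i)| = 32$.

|z - z0| = r describes a circle centered at z0 with radius r
Here z0 = 7i and r = 32
Locus: Circle centered at (0, 7) with radius 32


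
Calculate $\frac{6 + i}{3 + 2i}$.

Multiply numerator and denominator by conjugate (3 - 2i):
= (6 + i)(3 - 2i) / (3^2 + 2^2)
= (20 - 9i) / 13
= 20/13 - (9/13)i


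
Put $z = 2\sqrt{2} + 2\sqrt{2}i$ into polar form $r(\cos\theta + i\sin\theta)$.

r = |z| = sqrt(a^2 + b^2) = sqrt((2*sqrt(2))^2 + (2*sqrt(2))^2) = sqrt(8 + 8) = sqrt(16) = 4
θ = arctan(b/a) = arctan(2.8284/2.8284) (quadrant-adjusted) = 45°
z = 4(cos 45° + i sin 45°)


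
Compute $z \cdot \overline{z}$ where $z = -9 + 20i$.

z * conjugate(z) = |z|^2 = a^2 + b^2
= (-9)^2 + 20^2 = 481


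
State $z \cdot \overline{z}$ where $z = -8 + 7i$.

z * conjugate(z) = |z|^2 = a^2 + b^2
= (-8)^2 + 7^2 = 113


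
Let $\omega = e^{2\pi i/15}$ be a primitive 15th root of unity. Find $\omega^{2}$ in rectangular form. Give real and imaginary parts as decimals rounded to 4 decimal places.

ω^2 = e^(2πi·2/15) = e^(i·4π/15)
= cos(4π/15) + i sin(4π/15)
= 0.6691 + 0.7431i


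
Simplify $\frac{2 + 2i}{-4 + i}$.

Multiply numerator and denominator by conjugate (-4 - i):
= (2 + 2i)(-4 - i) / ((-4)^2 + 1^2)
= (-6 - 10i) / 17
= -6/17 - (10/17)i


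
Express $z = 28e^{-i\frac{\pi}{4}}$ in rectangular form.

a = r cos θ = 28 * sqrt(2)/2 = 14*sqrt(2)
b = r sin θ = 28 * -sqrt(2)/2 = -14*sqrt(2)
z = 14*sqrt(2) - 14*sqrt(2)i


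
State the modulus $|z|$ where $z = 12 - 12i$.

|z| = sqrt(a^2 + b^2) = sqrt(12^2 + (-12)^2) = sqrt(288) = sqrt(288)


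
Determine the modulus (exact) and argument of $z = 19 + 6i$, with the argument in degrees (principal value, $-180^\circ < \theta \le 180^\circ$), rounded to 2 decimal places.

|z| = sqrt(19^2 + 6^2) = sqrt(397)
arg(z) = arctan(b/a) = arctan(6/19) (quadrant-adjusted) = 17.53°


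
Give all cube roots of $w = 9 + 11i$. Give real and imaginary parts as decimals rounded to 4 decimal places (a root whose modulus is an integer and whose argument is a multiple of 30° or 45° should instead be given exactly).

|w| = sqrt(202) ≈ 14.212670, arg(w) ≈ 50.710593°
Root modulus = sqrt(202)^(1/3) ≈ 2.422285
Root arguments: θ_k = (arg(w) + 360°k)/3 for k = 0, 1, ..., 2
Compute each root as (root modulus)(cos θ_k + i sin θ_k) using full-precision intermediates, then round to 4 decimal places.
Roots: 2.3176 + 0.7043i, -1.7688 + 1.6550i, -0.5489 - 2.3593i


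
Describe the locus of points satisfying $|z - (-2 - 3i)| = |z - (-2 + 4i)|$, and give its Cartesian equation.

|z - z1| = |z - z2| means z is equidistant from z1 and z2,
i.e. the perpendicular bisector of the segment from (-2, -3) to (-2, 4) (midpoint (-2, 1/2)).
With z = x + yi, square both sides:
(x - (-2))^2 + (y - (-3))^2 = (x - (-2))^2 + (y - 4)^2
The x^2 and y^2 terms cancel: 0x + 14y = 20 - 13 = 7
Simplify: y = 1/2
Locus: Perpendicular bisector of the segment from (-2, -3) to (-2, 4): the line y = 1/2


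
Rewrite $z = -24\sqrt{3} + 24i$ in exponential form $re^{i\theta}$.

r = |z| = sqrt((-24*sqrt(3))^2 + (24)^2) = sqrt(1728 + 576) = sqrt(2304) = 48
θ = arctan(b/a) = arctan(24/-41.5692) (quadrant-adjusted) = 150° = 5π/6
z = 48e^(i*5π/6)


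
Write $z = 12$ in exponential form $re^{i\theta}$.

r = |z| = sqrt((12)^2 + (0)^2) = sqrt(144 + 0) = sqrt(144) = 12
b = 0 and a > 0, so z lies on the positive real axis: θ = 0
z = 12e^(i*0) = 12


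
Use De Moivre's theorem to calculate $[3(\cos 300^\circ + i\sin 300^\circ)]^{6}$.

By De Moivre: z^n = r^n(cos(nθ) + i sin(nθ))
= 3^6(cos(6*300°) + i sin(6*300°))
= 729(cos 0° + i sin 0°)
= 729


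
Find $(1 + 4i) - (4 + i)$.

(1 - 4) + (4 - 1)i = -3 + 3i


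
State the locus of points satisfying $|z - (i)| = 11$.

|z - z0| = r describes a circle centered at z0 with radius r
Here z0 = i and r = 11
Locus: Circle centered at (0, 1) with radius 11


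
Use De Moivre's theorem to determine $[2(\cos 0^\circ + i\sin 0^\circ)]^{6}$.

By De Moivre: z^n = r^n(cos(nθ) + i sin(nθ))
= 2^6(cos(6*0°) + i sin(6*0°))
= 64(cos 0° + i sin 0°)
= 64


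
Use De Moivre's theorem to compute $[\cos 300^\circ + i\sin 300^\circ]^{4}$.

By De Moivre: z^n = r^n(cos(nθ) + i sin(nθ))
= 1^4(cos(4*300°) + i sin(4*300°))
= 1(cos 120° + i sin 120°)
= -1/2 + (sqrt(3)/2)i


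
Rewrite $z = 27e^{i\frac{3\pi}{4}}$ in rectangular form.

a = r cos θ = 27 * -sqrt(2)/2 = -27*sqrt(2)/2
b = r sin θ = 27 * sqrt(2)/2 = 27*sqrt(2)/2
z = -27*sqrt(2)/2 + (27*sqrt(2)/2)i


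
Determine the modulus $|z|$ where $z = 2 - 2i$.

|z| = sqrt(a^2 + b^2) = sqrt(2^2 + (-2)^2) = sqrt(8) = sqrt(8)


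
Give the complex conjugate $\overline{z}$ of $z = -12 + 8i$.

If z = a + bi, then conjugate(z) = a - bi
conjugate(-12 + 8i) = -12 - 8i


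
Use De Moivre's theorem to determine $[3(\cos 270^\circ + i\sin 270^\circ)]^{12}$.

By De Moivre: z^n = r^n(cos(nθ) + i sin(nθ))
= 3^12(cos(12*270°) + i sin(12*270°))
= 531441(cos 0° + i sin 0°)
= 531441


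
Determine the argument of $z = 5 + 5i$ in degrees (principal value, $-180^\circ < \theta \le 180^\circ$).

θ = arctan(b/a) = arctan(5/5) (quadrant-adjusted) = 45°


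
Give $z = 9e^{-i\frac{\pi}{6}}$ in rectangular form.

a = r cos θ = 9 * sqrt(3)/2 = 9*sqrt(3)/2
b = r sin θ = 9 * -1/2 = -9/2
z = 9*sqrt(3)/2 - (9/2)i


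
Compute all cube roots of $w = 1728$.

|w| = 1728, arg(w) = 0°
Root modulus = 1728^(1/3) = 12
Root arguments: θ_k = (0° + 360°k)/3 for k = 0, 1, ..., 2
Roots: 12, -6 + 6*sqrt(3)i, -6 - 6*sqrt(3)i


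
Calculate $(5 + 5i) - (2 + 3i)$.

(5 - 2) + (5 - 3)i = 3 + 2i


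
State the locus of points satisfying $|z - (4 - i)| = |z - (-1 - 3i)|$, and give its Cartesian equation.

|z - z1| = |z - z2| means z is equidistant from z1 and z2,
i.e. the perpendicular bisector of the segment from (4, -1) to (-1, -3) (midpoint (3/2, -2)).
With z = x + yi, square both sides:
(x - 4)^2 + (y - (-1))^2 = (x - (-1))^2 + (y - (-3))^2
The x^2 and y^2 terms cancel: -10x + (-4)y = 10 - 17 = -7
Simplify: 10x + 4y = 7
Locus: Perpendicular bisector of the segment from (4, -1) to (-1, -3): the line 10x + 4y = 7


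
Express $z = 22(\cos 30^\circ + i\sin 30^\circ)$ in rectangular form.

a = r cos θ = 22 * sqrt(3)/2 = 11*sqrt(3)
b = r sin θ = 22 * 1/2 = 11
z = 11*sqrt(3) + 11i


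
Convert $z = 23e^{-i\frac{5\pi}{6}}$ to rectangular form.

a = r cos θ = 23 * -sqrt(3)/2 = -23*sqrt(3)/2
b = r sin θ = 23 * -1/2 = -23/2
z = -23*sqrt(3)/2 - (23/2)i


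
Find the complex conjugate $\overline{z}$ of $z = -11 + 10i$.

If z = a + bi, then conjugate(z) = a - bi
conjugate(-11 + 10i) = -11 - 10i


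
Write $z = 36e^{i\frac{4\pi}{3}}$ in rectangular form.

a = r cos θ = 36 * -1/2 = -18
b = r sin θ = 36 * -sqrt(3)/2 = -18*sqrt(3)
z = -18 - 18*sqrt(3)i


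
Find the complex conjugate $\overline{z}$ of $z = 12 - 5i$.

If z = a + bi, then conjugate(z) = a - bi
conjugate(12 - 5i) = 12 + 5i


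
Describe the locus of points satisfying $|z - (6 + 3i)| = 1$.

|z - z0| = r describes a circle centered at z0 with radius r
Here z0 = 6 + 3i and r = 1
Locus: Circle centered at (6, 3) with radius 1


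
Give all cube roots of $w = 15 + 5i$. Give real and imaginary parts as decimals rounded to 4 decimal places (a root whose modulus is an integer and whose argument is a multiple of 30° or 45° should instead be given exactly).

|w| = sqrt(250) ≈ 15.811388, arg(w) ≈ 18.434949°
Root modulus = sqrt(250)^(1/3) ≈ 2.509901
Root arguments: θ_k = (arg(w) + 360°k)/3 for k = 0, 1, ..., 2
Compute each root as (root modulus)(cos θ_k + i sin θ_k) using full-precision intermediates, then round to 4 decimal places.
Roots: 2.4955 + 0.2687i, -1.4804 + 2.0268i, -1.0151 - 2.2955i


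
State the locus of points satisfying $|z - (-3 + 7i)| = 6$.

|z - z0| = r describes a circle centered at z0 with radius r
Here z0 = -3 + 7i and r = 6
Locus: Circle centered at (-3, 7) with radius 6


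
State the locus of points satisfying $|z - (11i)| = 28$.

|z - z0| = r describes a circle centered at z0 with radius r
Here z0 = 11i and r = 28
Locus: Circle centered at (0, 11) with radius 28


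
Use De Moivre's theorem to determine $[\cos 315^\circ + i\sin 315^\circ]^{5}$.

By De Moivre: z^n = r^n(cos(nθ) + i sin(nθ))
= 1^5(cos(5*315°) + i sin(5*315°))
= 1(cos 135° + i sin 135°)
= -sqrt(2)/2 + (sqrt(2)/2)i


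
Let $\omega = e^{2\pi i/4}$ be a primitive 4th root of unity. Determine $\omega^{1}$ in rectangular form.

ω^1 = e^(2πi·1/4) = e^(i·1π/2)
= cos(1π/2) + i sin(1π/2)
= i


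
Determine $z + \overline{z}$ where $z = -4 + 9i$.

z + conjugate(z) = (a + bi) + (a - bi) = 2a
= 2 * (-4) = -8


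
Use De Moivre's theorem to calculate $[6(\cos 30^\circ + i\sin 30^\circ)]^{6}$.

By De Moivre: z^n = r^n(cos(nθ) + i sin(nθ))
= 6^6(cos(6*30°) + i sin(6*30°))
= 46656(cos 180° + i sin 180°)
= -46656


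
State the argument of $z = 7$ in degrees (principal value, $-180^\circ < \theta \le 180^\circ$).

b = 0 and a > 0, so z lies on the positive real axis: θ = 0°


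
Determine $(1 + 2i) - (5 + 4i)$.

(1 - 5) + (2 - 4)i = -4 - 2i


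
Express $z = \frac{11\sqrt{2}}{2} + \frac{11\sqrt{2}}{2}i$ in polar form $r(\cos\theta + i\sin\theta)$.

r = |z| = sqrt(a^2 + b^2) = sqrt((11*sqrt(2)/2)^2 + (11*sqrt(2)/2)^2) = sqrt(121/2 + 121/2) = sqrt(121) = 11
θ = arctan(b/a) = arctan(7.7782/7.7782) (quadrant-adjusted) = 45°
z = 11(cos 45° + i sin 45°)


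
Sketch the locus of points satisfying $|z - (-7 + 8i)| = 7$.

|z - z0| = r describes a circle centered at z0 with radius r
Here z0 = -7 + 8i and r = 7
Locus: Circle centered at (-7, 8) with radius 7


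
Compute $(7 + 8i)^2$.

(a + bi)^2 = a^2 - b^2 + 2abi
= 7^2 - 8^2 + 2*7*8i
= -15 + 112i


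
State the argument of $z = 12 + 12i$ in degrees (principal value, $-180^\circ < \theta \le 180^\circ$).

θ = arctan(b/a) = arctan(12/12) (quadrant-adjusted) = 45°


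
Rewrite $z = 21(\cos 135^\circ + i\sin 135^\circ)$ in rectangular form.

a = r cos θ = 21 * -sqrt(2)/2 = -21*sqrt(2)/2
b = r sin θ = 21 * sqrt(2)/2 = 21*sqrt(2)/2
z = -21*sqrt(2)/2 + (21*sqrt(2)/2)i


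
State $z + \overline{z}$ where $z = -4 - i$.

z + conjugate(z) = (a + bi) + (a - bi) = 2a
= 2 * (-4) = -8


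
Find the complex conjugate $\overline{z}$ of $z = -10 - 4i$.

If z = a + bi, then conjugate(z) = a - bi
conjugate(-10 - 4i) = -10 + 4i


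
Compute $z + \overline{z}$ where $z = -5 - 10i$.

z + conjugate(z) = (a + bi) + (a - bi) = 2a
= 2 * (-5) = -10


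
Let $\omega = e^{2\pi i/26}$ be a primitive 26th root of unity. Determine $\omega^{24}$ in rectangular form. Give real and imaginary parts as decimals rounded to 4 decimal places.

ω^24 = e^(2πi·24/26) = e^(i·24π/13)
= cos(24π/13) + i sin(24π/13)
= 0.8855 - 0.4647i


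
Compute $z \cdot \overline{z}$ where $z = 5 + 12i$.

z * conjugate(z) = |z|^2 = a^2 + b^2
= 5^2 + 12^2 = 169


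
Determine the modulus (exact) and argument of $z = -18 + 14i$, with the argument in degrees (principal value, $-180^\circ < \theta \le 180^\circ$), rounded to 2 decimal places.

|z| = sqrt((-18)^2 + 14^2) = sqrt(520)
arg(z) = arctan(b/a) = arctan(14/-18) (quadrant-adjusted) = 142.13°


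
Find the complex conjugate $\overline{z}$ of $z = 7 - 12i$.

If z = a + bi, then conjugate(z) = a - bi
conjugate(7 - 12i) = 7 + 12i


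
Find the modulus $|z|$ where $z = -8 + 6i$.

|z| = sqrt(a^2 + b^2) = sqrt((-8)^2 + 6^2) = sqrt(100) = 10


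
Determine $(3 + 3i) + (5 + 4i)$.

(3 + 5) + (3 + 4)i = 8 + 7i


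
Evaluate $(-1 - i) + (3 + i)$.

(-1 + 3) + (-1 + 1)i = 2


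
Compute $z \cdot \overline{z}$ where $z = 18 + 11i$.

z * conjugate(z) = |z|^2 = a^2 + b^2
= 18^2 + 11^2 = 445


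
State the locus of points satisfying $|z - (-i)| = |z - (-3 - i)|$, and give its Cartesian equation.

|z - z1| = |z - z2| means z is equidistant from z1 and z2,
i.e. the perpendicular bisector of the segment from (0, -1) to (-3, -1) (midpoint (-3/2, -1)).
With z = x + yi, square both sides:
(x - 0)^2 + (y - (-1))^2 = (x - (-3))^2 + (y - (-1))^2
The x^2 and y^2 terms cancel: -6x + 0y = 10 - 1 = 9
Simplify: x = -3/2
Locus: Perpendicular bisector of the segment from (0, -1) to (-3, -1): the line x = -3/2


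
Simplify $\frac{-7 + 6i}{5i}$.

Multiply numerator and denominator by conjugate (-5i):
= (-7 + 6i)(-5i) / (0^2 + 5^2)
= (30 + 35i) / 25
Divide through by 5: (6 + 7i) / 5
= 6/5 + (7/5)i


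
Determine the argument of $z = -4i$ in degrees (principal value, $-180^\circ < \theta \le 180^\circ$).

a = 0 and b < 0, so z lies on the negative imaginary axis: θ = -90°


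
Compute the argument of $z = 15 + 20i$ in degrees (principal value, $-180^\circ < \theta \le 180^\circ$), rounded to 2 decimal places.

θ = arctan(b/a) = arctan(20/15) (quadrant-adjusted) = 53.13°


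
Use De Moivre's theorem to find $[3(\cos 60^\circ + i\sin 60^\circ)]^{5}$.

By De Moivre: z^n = r^n(cos(nθ) + i sin(nθ))
= 3^5(cos(5*60°) + i sin(5*60°))
= 243(cos 300° + i sin 300°)
= 243/2 - (243*sqrt(3)/2)i


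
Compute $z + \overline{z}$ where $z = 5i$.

z + conjugate(z) = (a + bi) + (a - bi) = 2a
= 2 * 0 = 0


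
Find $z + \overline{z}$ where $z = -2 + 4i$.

z + conjugate(z) = (a + bi) + (a - bi) = 2a
= 2 * (-2) = -4


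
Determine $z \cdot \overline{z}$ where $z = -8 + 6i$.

z * conjugate(z) = |z|^2 = a^2 + b^2
= (-8)^2 + 6^2 = 100


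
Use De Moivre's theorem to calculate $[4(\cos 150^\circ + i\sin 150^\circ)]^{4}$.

By De Moivre: z^n = r^n(cos(nθ) + i sin(nθ))
= 4^4(cos(4*150°) + i sin(4*150°))
= 256(cos 240° + i sin 240°)
= -128 - 128*sqrt(3)i


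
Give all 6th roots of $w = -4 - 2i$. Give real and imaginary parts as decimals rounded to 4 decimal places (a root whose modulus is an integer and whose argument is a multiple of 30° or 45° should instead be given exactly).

|w| = sqrt(20) ≈ 4.472136, arg(w) ≈ 206.565051°
Root modulus = sqrt(20)^(1/6) ≈ 1.283569
Root arguments: θ_k = (arg(w) + 360°k)/6 for k = 0, 1, ..., 5
Compute each root as (root modulus)(cos θ_k + i sin θ_k) using full-precision intermediates, then round to 4 decimal places.
Roots: 1.0587 + 0.7257i, -0.0991 + 1.2797i, -1.1578 + 0.5541i, -1.0587 - 0.7257i, 0.0991 - 1.2797i, 1.1578 - 0.5541i


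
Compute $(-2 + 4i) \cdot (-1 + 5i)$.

(a1*a2 - b1*b2) + (a1*b2 + b1*a2)i
= (2 - 20) + (-10 + (-4))i
= -18 - 14i


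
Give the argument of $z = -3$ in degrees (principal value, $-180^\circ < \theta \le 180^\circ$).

b = 0 and a < 0, so z lies on the negative real axis: θ = 180°


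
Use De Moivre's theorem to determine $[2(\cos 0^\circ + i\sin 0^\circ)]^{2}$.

By De Moivre: z^n = r^n(cos(nθ) + i sin(nθ))
= 2^2(cos(2*0°) + i sin(2*0°))
= 4(cos 0° + i sin 0°)
= 4


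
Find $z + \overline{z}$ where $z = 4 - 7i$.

z + conjugate(z) = (a + bi) + (a - bi) = 2a
= 2 * 4 = 8


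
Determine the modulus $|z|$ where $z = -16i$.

|z| = sqrt(a^2 + b^2) = sqrt(0^2 + (-16)^2) = sqrt(256) = 16


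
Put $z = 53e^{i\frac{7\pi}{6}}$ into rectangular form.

a = r cos θ = 53 * -sqrt(3)/2 = -53*sqrt(3)/2
b = r sin θ = 53 * -1/2 = -53/2
z = -53*sqrt(3)/2 - (53/2)i


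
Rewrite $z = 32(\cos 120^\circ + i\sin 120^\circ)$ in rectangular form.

a = r cos θ = 32 * -1/2 = -16
b = r sin θ = 32 * sqrt(3)/2 = 16*sqrt(3)
z = -16 + 16*sqrt(3)i


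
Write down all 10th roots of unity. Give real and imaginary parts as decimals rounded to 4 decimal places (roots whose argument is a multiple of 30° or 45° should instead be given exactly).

ω_k = e^(2πik/10) = cos(2πk/10) + i sin(2πk/10) for k = 0, 1, ..., 9
Roots: 1, 0.8090 + 0.5878i, 0.3090 + 0.9511i, -0.3090 + 0.9511i, -0.8090 + 0.5878i, -1, -0.8090 - 0.5878i, -0.3090 - 0.9511i, 0.3090 - 0.9511i, 0.8090 - 0.5878i


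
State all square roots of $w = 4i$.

|w| = 4, arg(w) = 90°
Root modulus = 4^(1/2) = 2
Root arguments: θ_k = (90° + 360°k)/2 for k = 0, 1, ..., 1
Roots: sqrt(2) + sqrt(2)i, -sqrt(2) - sqrt(2)i


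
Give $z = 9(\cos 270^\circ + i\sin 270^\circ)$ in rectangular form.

a = r cos θ = 9 * 0 = 0
b = r sin θ = 9 * -1 = -9
z = -9i


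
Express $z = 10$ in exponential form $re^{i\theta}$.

r = |z| = sqrt((10)^2 + (0)^2) = sqrt(100 + 0) = sqrt(100) = 10
b = 0 and a > 0, so z lies on the positive real axis: θ = 0
z = 10e^(i*0) = 10


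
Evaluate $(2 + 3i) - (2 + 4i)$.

(2 - 2) + (3 - 4)i = -i


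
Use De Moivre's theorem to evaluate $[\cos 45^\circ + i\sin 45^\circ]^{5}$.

By De Moivre: z^n = r^n(cos(nθ) + i sin(nθ))
= 1^5(cos(5*45°) + i sin(5*45°))
= 1(cos 225° + i sin 225°)
= -sqrt(2)/2 - (sqrt(2)/2)i


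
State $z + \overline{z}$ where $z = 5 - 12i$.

z + conjugate(z) = (a + bi) + (a - bi) = 2a
= 2 * 5 = 10


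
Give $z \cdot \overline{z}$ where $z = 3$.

z * conjugate(z) = |z|^2 = a^2 + b^2
= 3^2 + 0^2 = 9


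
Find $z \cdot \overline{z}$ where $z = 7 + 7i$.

z * conjugate(z) = |z|^2 = a^2 + b^2
= 7^2 + 7^2 = 98


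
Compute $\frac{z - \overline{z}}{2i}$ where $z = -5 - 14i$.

z - conjugate(z) = 2bi
(z - conjugate(z))/(2i) = 2bi/(2i) = b = -14


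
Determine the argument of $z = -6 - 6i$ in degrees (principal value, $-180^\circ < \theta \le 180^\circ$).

θ = arctan(b/a) = arctan(-6/-6) (quadrant-adjusted) = -135°


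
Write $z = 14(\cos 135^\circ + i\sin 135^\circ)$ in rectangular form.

a = r cos θ = 14 * -sqrt(2)/2 = -7*sqrt(2)
b = r sin θ = 14 * sqrt(2)/2 = 7*sqrt(2)
z = -7*sqrt(2) + 7*sqrt(2)i


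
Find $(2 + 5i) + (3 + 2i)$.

(2 + 3) + (5 + 2)i = 5 + 7i


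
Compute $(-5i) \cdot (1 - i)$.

(a1*a2 - b1*b2) + (a1*b2 + b1*a2)i
= (0 - 5) + (0 + (-5))i
= -5 - 5i


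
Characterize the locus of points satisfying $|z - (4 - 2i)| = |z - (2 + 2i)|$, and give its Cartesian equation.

|z - z1| = |z - z2| means z is equidistant from z1 and z2,
i.e. the perpendicular bisector of the segment from (4, -2) to (2, 2) (midpoint (3, 0)).
With z = x + yi, square both sides:
(x - 4)^2 + (y - (-2))^2 = (x - 2)^2 + (y - 2)^2
The x^2 and y^2 terms cancel: -4x + 8y = 8 - 20 = -12
Simplify: x - 2y = 3
Locus: Perpendicular bisector of the segment from (4, -2) to (2, 2): the line x - 2y = 3


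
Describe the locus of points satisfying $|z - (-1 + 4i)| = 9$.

|z - z0| = r describes a circle centered at z0 with radius r
Here z0 = -1 + 4i and r = 9
Locus: Circle centered at (-1, 4) with radius 9


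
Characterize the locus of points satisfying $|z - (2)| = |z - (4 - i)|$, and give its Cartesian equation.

|z - z1| = |z - z2| means z is equidistant from z1 and z2,
i.e. the perpendicular bisector of the segment from (2, 0) to (4, -1) (midpoint (3, -1/2)).
With z = x + yi, square both sides:
(x - 2)^2 + (y - 0)^2 = (x - 4)^2 + (y - (-1))^2
The x^2 and y^2 terms cancel: 4x + (-2)y = 17 - 4 = 13
Simplify: 4x - 2y = 13
Locus: Perpendicular bisector of the segment from (2, 0) to (4, -1): the line 4x - 2y = 13


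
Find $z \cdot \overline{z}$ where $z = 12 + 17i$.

z * conjugate(z) = |z|^2 = a^2 + b^2
= 12^2 + 17^2 = 433


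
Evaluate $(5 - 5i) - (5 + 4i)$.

(5 - 5) + (-5 - 4)i = -9i


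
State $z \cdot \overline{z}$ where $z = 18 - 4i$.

z * conjugate(z) = |z|^2 = a^2 + b^2
= 18^2 + (-4)^2 = 340


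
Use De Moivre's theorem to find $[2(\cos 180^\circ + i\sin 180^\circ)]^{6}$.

By De Moivre: z^n = r^n(cos(nθ) + i sin(nθ))
= 2^6(cos(6*180°) + i sin(6*180°))
= 64(cos 0° + i sin 0°)
= 64


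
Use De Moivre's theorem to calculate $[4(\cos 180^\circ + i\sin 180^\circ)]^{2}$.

By De Moivre: z^n = r^n(cos(nθ) + i sin(nθ))
= 4^2(cos(2*180°) + i sin(2*180°))
= 16(cos 0° + i sin 0°)
= 16


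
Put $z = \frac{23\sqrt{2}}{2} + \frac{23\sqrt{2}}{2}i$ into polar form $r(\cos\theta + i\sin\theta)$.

r = |z| = sqrt(a^2 + b^2) = sqrt((23*sqrt(2)/2)^2 + (23*sqrt(2)/2)^2) = sqrt(529/2 + 529/2) = sqrt(529) = 23
θ = arctan(b/a) = arctan(16.2635/16.2635) (quadrant-adjusted) = 45°
z = 23(cos 45° + i sin 45°)


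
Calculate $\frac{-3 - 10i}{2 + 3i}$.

Multiply numerator and denominator by conjugate (2 - 3i):
= (-3 - 10i)(2 - 3i) / (2^2 + 3^2)
= (-36 - 11i) / 13
= -36/13 - (11/13)i


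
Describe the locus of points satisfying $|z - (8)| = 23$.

|z - z0| = r describes a circle centered at z0 with radius r
Here z0 = 8 and r = 23
Locus: Circle centered at (8, 0) with radius 23


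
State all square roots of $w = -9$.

|w| = 9, arg(w) = 180°
Root modulus = 9^(1/2) = 3
Root arguments: θ_k = (180° + 360°k)/2 for k = 0, 1, ..., 1
Roots: 3i, -3i


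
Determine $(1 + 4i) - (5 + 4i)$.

(1 - 5) + (4 - 4)i = -4


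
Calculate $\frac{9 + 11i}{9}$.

Divisor is real, so divide each part by 9:
= 1 + (11/9)i


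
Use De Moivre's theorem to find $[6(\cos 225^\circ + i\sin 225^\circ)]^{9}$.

By De Moivre: z^n = r^n(cos(nθ) + i sin(nθ))
= 6^9(cos(9*225°) + i sin(9*225°))
= 10077696(cos 225° + i sin 225°)
= -5038848*sqrt(2) - 5038848*sqrt(2)i


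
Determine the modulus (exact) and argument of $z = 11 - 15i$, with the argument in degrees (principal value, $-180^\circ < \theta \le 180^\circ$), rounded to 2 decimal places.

|z| = sqrt(11^2 + (-15)^2) = sqrt(346)
arg(z) = arctan(b/a) = arctan(-15/11) (quadrant-adjusted) = -53.75°


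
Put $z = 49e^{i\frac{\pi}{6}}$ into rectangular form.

a = r cos θ = 49 * sqrt(3)/2 = 49*sqrt(3)/2
b = r sin θ = 49 * 1/2 = 49/2
z = 49*sqrt(3)/2 + (49/2)i


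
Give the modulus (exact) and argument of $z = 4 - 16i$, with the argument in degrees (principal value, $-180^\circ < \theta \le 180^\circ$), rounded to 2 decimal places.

|z| = sqrt(4^2 + (-16)^2) = sqrt(272)
arg(z) = arctan(b/a) = arctan(-16/4) (quadrant-adjusted) = -75.96°


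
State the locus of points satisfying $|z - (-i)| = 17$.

|z - z0| = r describes a circle centered at z0 with radius r
Here z0 = -i and r = 17
Locus: Circle centered at (0, -1) with radius 17


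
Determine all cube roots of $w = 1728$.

|w| = 1728, arg(w) = 0°
Root modulus = 1728^(1/3) = 12
Root arguments: θ_k = (0° + 360°k)/3 for k = 0, 1, ..., 2
Roots: 12, -6 + 6*sqrt(3)i, -6 - 6*sqrt(3)i


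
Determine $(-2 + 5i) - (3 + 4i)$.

(-2 - 3) + (5 - 4)i = -5 + i


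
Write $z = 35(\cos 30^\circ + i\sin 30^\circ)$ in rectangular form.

a = r cos θ = 35 * sqrt(3)/2 = 35*sqrt(3)/2
b = r sin θ = 35 * 1/2 = 35/2
z = 35*sqrt(3)/2 + (35/2)i


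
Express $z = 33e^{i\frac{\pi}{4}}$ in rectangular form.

a = r cos θ = 33 * sqrt(2)/2 = 33*sqrt(2)/2
b = r sin θ = 33 * sqrt(2)/2 = 33*sqrt(2)/2
z = 33*sqrt(2)/2 + (33*sqrt(2)/2)i


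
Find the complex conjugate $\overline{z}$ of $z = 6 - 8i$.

If z = a + bi, then conjugate(z) = a - bi
conjugate(6 - 8i) = 6 + 8i


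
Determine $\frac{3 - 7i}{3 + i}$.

Multiply numerator and denominator by conjugate (3 - i):
= (3 - 7i)(3 - i) / (3^2 + 1^2)
= (2 - 24i) / 10
Divide through by 2: (1 - 12i) / 5
= 1/5 - (12/5)i


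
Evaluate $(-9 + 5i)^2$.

(a + bi)^2 = a^2 - b^2 + 2abi
= (-9)^2 - 5^2 + 2*(-9)*5i
= 56 - 90i


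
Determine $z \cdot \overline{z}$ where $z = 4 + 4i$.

z * conjugate(z) = |z|^2 = a^2 + b^2
= 4^2 + 4^2 = 32


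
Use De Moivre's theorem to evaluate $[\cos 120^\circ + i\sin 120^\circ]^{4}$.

By De Moivre: z^n = r^n(cos(nθ) + i sin(nθ))
= 1^4(cos(4*120°) + i sin(4*120°))
= 1(cos 120° + i sin 120°)
= -1/2 + (sqrt(3)/2)i


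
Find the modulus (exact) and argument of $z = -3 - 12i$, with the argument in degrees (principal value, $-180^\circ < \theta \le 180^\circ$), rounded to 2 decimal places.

|z| = sqrt((-3)^2 + (-12)^2) = sqrt(153)
arg(z) = arctan(b/a) = arctan(-12/-3) (quadrant-adjusted) = -104.04°


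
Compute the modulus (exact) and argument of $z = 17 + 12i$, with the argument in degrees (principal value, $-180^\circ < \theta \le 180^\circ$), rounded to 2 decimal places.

|z| = sqrt(17^2 + 12^2) = sqrt(433)
arg(z) = arctan(b/a) = arctan(12/17) (quadrant-adjusted) = 35.22°


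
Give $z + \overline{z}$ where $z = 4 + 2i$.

z + conjugate(z) = (a + bi) + (a - bi) = 2a
= 2 * 4 = 8


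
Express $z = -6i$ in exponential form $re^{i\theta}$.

r = |z| = sqrt((0)^2 + (-6)^2) = sqrt(0 + 36) = sqrt(36) = 6
a = 0 and b < 0, so z lies on the negative imaginary axis: θ = -90° = -π/2
z = 6e^(-i*π/2)


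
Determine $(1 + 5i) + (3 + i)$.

(1 + 3) + (5 + 1)i = 4 + 6i


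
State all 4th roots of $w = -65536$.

|w| = 65536, arg(w) = 180°
Root modulus = 65536^(1/4) = 16
Root arguments: θ_k = (180° + 360°k)/4 for k = 0, 1, ..., 3
Roots: 8*sqrt(2) + 8*sqrt(2)i, -8*sqrt(2) + 8*sqrt(2)i, -8*sqrt(2) - 8*sqrt(2)i, 8*sqrt(2) - 8*sqrt(2)i


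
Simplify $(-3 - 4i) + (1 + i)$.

(-3 + 1) + (-4 + 1)i = -2 - 3i


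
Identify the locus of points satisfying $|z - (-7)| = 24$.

|z - z0| = r describes a circle centered at z0 with radius r
Here z0 = -7 and r = 24
Locus: Circle centered at (-7, 0) with radius 24


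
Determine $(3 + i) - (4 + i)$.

(3 - 4) + (1 - 1)i = -1


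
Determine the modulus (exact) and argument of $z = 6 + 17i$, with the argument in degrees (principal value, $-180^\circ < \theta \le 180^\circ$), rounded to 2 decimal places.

|z| = sqrt(6^2 + 17^2) = sqrt(325)
arg(z) = arctan(b/a) = arctan(17/6) (quadrant-adjusted) = 70.56°


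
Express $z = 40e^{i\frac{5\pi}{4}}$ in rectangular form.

a = r cos θ = 40 * -sqrt(2)/2 = -20*sqrt(2)
b = r sin θ = 40 * -sqrt(2)/2 = -20*sqrt(2)
z = -20*sqrt(2) - 20*sqrt(2)i


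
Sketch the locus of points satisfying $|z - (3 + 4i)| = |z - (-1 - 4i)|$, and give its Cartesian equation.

|z - z1| = |z - z2| means z is equidistant from z1 and z2,
i.e. the perpendicular bisector of the segment from (3, 4) to (-1, -4) (midpoint (1, 0)).
With z = x + yi, square both sides:
(x - 3)^2 + (y - 4)^2 = (x - (-1))^2 + (y - (-4))^2
The x^2 and y^2 terms cancel: -8x + (-16)y = 17 - 25 = -8
Simplify: x + 2y = 1
Locus: Perpendicular bisector of the segment from (3, 4) to (-1, -4): the line x + 2y = 1


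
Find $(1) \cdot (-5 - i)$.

(a1*a2 - b1*b2) + (a1*b2 + b1*a2)i
= (-5 - 0) + (-1 + 0)i
= -5 - i


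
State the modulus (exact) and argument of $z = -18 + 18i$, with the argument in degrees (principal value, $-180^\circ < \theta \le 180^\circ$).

|z| = sqrt((-18)^2 + 18^2) = sqrt(648)
arg(z) = arctan(b/a) = arctan(18/-18) (quadrant-adjusted) = 135°


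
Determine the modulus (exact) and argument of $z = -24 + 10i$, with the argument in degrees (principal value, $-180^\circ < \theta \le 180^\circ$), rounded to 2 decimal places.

|z| = sqrt((-24)^2 + 10^2) = 26
arg(z) = arctan(b/a) = arctan(10/-24) (quadrant-adjusted) = 157.38°


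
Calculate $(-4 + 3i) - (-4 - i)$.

(-4 - (-4)) + (3 - (-1))i = 4i


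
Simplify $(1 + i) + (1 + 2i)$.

(1 + 1) + (1 + 2)i = 2 + 3i


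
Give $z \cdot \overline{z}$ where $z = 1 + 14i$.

z * conjugate(z) = |z|^2 = a^2 + b^2
= 1^2 + 14^2 = 197


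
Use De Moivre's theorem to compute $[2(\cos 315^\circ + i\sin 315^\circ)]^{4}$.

By De Moivre: z^n = r^n(cos(nθ) + i sin(nθ))
= 2^4(cos(4*315°) + i sin(4*315°))
= 16(cos 180° + i sin 180°)
= -16


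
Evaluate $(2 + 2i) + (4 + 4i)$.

(2 + 4) + (2 + 4)i = 6 + 6i


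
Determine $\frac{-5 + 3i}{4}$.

Divisor is real, so divide each part by 4:
= -5/4 + (3/4)i


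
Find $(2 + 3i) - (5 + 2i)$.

(2 - 5) + (3 - 2)i = -3 + i


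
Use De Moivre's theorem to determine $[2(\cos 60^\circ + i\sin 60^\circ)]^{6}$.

By De Moivre: z^n = r^n(cos(nθ) + i sin(nθ))
= 2^6(cos(6*60°) + i sin(6*60°))
= 64(cos 0° + i sin 0°)
= 64


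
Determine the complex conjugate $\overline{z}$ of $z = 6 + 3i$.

If z = a + bi, then conjugate(z) = a - bi
conjugate(6 + 3i) = 6 - 3i


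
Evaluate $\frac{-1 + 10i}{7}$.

Divisor is real, so divide each part by 7:
= -1/7 + (10/7)i


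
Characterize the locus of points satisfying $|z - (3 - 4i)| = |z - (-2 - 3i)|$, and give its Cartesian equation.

|z - z1| = |z - z2| means z is equidistant from z1 and z2,
i.e. the perpendicular bisector of the segment from (3, -4) to (-2, -3) (midpoint (1/2, -7/2)).
With z = x + yi, square both sides:
(x - 3)^2 + (y - (-4))^2 = (x - (-2))^2 + (y - (-3))^2
The x^2 and y^2 terms cancel: -10x + 2y = 13 - 25 = -12
Simplify: 5x - y = 6
Locus: Perpendicular bisector of the segment from (3, -4) to (-2, -3): the line 5x - y = 6


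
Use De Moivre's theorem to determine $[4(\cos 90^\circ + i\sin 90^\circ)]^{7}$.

By De Moivre: z^n = r^n(cos(nθ) + i sin(nθ))
= 4^7(cos(7*90°) + i sin(7*90°))
= 16384(cos 270° + i sin 270°)
= -16384i


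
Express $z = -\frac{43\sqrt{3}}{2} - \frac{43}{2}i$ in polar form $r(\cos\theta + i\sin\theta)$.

r = |z| = sqrt(a^2 + b^2) = sqrt((-43*sqrt(3)/2)^2 + (-43/2)^2) = sqrt(5547/4 + 1849/4) = sqrt(1849) = 43
θ = arctan(b/a) = arctan(-21.5/-37.2391) (quadrant-adjusted) = 210°
z = 43(cos 210° + i sin 210°)


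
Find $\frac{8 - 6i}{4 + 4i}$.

Multiply numerator and denominator by conjugate (4 - 4i):
= (8 - 6i)(4 - 4i) / (4^2 + 4^2)
= (8 - 56i) / 32
Divide through by 8: (1 - 7i) / 4
= 1/4 - (7/4)i


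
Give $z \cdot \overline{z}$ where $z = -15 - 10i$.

z * conjugate(z) = |z|^2 = a^2 + b^2
= (-15)^2 + (-10)^2 = 325


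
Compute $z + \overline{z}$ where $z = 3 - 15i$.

z + conjugate(z) = (a + bi) + (a - bi) = 2a
= 2 * 3 = 6


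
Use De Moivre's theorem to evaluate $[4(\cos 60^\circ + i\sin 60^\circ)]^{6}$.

By De Moivre: z^n = r^n(cos(nθ) + i sin(nθ))
= 4^6(cos(6*60°) + i sin(6*60°))
= 4096(cos 0° + i sin 0°)
= 4096


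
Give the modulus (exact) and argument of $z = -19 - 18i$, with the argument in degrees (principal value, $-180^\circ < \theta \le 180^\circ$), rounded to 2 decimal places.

|z| = sqrt((-19)^2 + (-18)^2) = sqrt(685)
arg(z) = arctan(b/a) = arctan(-18/-19) (quadrant-adjusted) = -136.55°


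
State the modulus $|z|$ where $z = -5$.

|z| = sqrt(a^2 + b^2) = sqrt((-5)^2 + 0^2) = sqrt(25) = 5


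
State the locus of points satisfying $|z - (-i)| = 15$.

|z - z0| = r describes a circle centered at z0 with radius r
Here z0 = -i and r = 15
Locus: Circle centered at (0, -1) with radius 15


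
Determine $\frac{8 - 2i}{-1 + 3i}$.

Multiply numerator and denominator by conjugate (-1 - 3i):
= (8 - 2i)(-1 - 3i) / ((-1)^2 + 3^2)
= (-14 - 22i) / 10
Divide through by 2: (-7 - 11i) / 5
= -7/5 - (11/5)i


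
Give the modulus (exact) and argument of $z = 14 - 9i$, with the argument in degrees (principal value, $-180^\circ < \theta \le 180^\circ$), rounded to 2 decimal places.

|z| = sqrt(14^2 + (-9)^2) = sqrt(277)
arg(z) = arctan(b/a) = arctan(-9/14) (quadrant-adjusted) = -32.74°


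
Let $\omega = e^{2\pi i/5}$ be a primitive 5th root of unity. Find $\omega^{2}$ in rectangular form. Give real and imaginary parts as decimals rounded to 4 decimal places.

ω^2 = e^(2πi·2/5) = e^(i·4π/5)
= cos(4π/5) + i sin(4π/5)
= -0.8090 + 0.5878i


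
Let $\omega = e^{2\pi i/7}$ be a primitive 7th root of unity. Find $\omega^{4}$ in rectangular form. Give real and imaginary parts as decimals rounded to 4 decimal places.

ω^4 = e^(2πi·4/7) = e^(i·8π/7)
= cos(8π/7) + i sin(8π/7)
= -0.9010 - 0.4339i


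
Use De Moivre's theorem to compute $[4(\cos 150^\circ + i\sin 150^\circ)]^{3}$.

By De Moivre: z^n = r^n(cos(nθ) + i sin(nθ))
= 4^3(cos(3*150°) + i sin(3*150°))
= 64(cos 90° + i sin 90°)
= 64i


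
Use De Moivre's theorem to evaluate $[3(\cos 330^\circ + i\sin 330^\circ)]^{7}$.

By De Moivre: z^n = r^n(cos(nθ) + i sin(nθ))
= 3^7(cos(7*330°) + i sin(7*330°))
= 2187(cos 150° + i sin 150°)
= -2187*sqrt(3)/2 + (2187/2)i


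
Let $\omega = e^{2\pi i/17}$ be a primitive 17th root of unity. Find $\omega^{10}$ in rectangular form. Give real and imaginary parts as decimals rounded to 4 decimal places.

ω^10 = e^(2πi·10/17) = e^(i·20π/17)
= cos(20π/17) + i sin(20π/17)
= -0.8502 - 0.5264i


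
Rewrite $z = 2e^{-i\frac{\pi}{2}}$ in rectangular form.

a = r cos θ = 2 * 0 = 0
b = r sin θ = 2 * -1 = -2
z = -2i


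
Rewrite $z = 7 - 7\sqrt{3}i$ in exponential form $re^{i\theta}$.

r = |z| = sqrt((7)^2 + (-7*sqrt(3))^2) = sqrt(49 + 147) = sqrt(196) = 14
θ = arctan(b/a) = arctan(-12.1244/7) (quadrant-adjusted) = -60° = -π/3
z = 14e^(-i*π/3)


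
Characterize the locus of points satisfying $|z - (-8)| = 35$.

|z - z0| = r describes a circle centered at z0 with radius r
Here z0 = -8 and r = 35
Locus: Circle centered at (-8, 0) with radius 35


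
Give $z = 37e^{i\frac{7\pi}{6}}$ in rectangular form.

a = r cos θ = 37 * -sqrt(3)/2 = -37*sqrt(3)/2
b = r sin θ = 37 * -1/2 = -37/2
z = -37*sqrt(3)/2 - (37/2)i


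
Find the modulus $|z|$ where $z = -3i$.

|z| = sqrt(a^2 + b^2) = sqrt(0^2 + (-3)^2) = sqrt(9) = 3


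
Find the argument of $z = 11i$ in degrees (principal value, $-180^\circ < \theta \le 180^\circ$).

a = 0 and b > 0, so z lies on the positive imaginary axis: θ = 90°


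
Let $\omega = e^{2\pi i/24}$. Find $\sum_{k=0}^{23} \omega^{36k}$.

Let ζ = ω^36 = e^(2πi·36/24). Since 24 ∤ 36, ζ ≠ 1.
Sum = Σ_{k=0}^{23} ζ^k = (ζ^24 - 1)/(ζ - 1) = (ω^{36·24} - 1)/(ζ - 1) = (1 - 1)/(ζ - 1) = 0


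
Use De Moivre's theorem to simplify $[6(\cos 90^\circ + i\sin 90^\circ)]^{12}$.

By De Moivre: z^n = r^n(cos(nθ) + i sin(nθ))
= 6^12(cos(12*90°) + i sin(12*90°))
= 2176782336(cos 0° + i sin 0°)
= 2176782336


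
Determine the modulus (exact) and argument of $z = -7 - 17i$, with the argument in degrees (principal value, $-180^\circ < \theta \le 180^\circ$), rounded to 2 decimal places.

|z| = sqrt((-7)^2 + (-17)^2) = sqrt(338)
arg(z) = arctan(b/a) = arctan(-17/-7) (quadrant-adjusted) = -112.38°


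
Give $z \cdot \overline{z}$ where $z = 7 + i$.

z * conjugate(z) = |z|^2 = a^2 + b^2
= 7^2 + 1^2 = 50


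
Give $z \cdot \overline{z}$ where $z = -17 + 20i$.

z * conjugate(z) = |z|^2 = a^2 + b^2
= (-17)^2 + 20^2 = 689


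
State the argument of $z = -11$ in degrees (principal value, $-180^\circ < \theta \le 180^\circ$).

b = 0 and a < 0, so z lies on the negative real axis: θ = 180°


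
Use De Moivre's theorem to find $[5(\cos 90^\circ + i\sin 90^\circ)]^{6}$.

By De Moivre: z^n = r^n(cos(nθ) + i sin(nθ))
= 5^6(cos(6*90°) + i sin(6*90°))
= 15625(cos 180° + i sin 180°)
= -15625


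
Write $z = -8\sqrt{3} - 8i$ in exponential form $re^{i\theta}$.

r = |z| = sqrt((-8*sqrt(3))^2 + (-8)^2) = sqrt(192 + 64) = sqrt(256) = 16
θ = arctan(b/a) = arctan(-8/-13.8564) (quadrant-adjusted) = -150° = -5π/6
z = 16e^(-i*5π/6)


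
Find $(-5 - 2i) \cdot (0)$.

(a1*a2 - b1*b2) + (a1*b2 + b1*a2)i
= (0 - 0) + (0 + 0)i
= 0


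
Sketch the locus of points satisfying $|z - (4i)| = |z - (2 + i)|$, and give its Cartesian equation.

|z - z1| = |z - z2| means z is equidistant from z1 and z2,
i.e. the perpendicular bisector of the segment from (0, 4) to (2, 1) (midpoint (1, 5/2)).
With z = x + yi, square both sides:
(x - 0)^2 + (y - 4)^2 = (x - 2)^2 + (y - 1)^2
The x^2 and y^2 terms cancel: 4x + (-6)y = 5 - 16 = -11
Simplify: 4x - 6y = -11
Locus: Perpendicular bisector of the segment from (0, 4) to (2, 1): the line 4x - 6y = -11


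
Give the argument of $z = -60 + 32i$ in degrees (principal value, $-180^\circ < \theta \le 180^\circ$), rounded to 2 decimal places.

θ = arctan(b/a) = arctan(32/-60) (quadrant-adjusted) = 151.93°


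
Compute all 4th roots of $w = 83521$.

|w| = 83521, arg(w) = 0°
Root modulus = 83521^(1/4) = 17
Root arguments: θ_k = (0° + 360°k)/4 for k = 0, 1, ..., 3
Roots: 17, 17i, -17, -17i


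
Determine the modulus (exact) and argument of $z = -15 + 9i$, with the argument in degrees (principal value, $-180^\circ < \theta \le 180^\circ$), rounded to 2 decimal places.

|z| = sqrt((-15)^2 + 9^2) = sqrt(306)
arg(z) = arctan(b/a) = arctan(9/-15) (quadrant-adjusted) = 149.04°


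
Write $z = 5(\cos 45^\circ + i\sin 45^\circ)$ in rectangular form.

a = r cos θ = 5 * sqrt(2)/2 = 5*sqrt(2)/2
b = r sin θ = 5 * sqrt(2)/2 = 5*sqrt(2)/2
z = 5*sqrt(2)/2 + (5*sqrt(2)/2)i


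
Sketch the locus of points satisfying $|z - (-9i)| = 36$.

|z - z0| = r describes a circle centered at z0 with radius r
Here z0 = -9i and r = 36
Locus: Circle centered at (0, -9) with radius 36


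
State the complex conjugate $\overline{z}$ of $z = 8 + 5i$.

If z = a + bi, then conjugate(z) = a - bi
conjugate(8 + 5i) = 8 - 5i


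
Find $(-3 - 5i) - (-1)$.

(-3 - (-1)) + (-5 - 0)i = -2 - 5i


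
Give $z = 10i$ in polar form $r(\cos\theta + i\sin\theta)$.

r = |z| = sqrt(a^2 + b^2) = sqrt((0)^2 + (10)^2) = sqrt(0 + 100) = sqrt(100) = 10
a = 0 and b > 0, so z lies on the positive imaginary axis: θ = 90°
z = 10(cos 90° + i sin 90°)


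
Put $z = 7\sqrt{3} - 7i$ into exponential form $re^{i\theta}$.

r = |z| = sqrt((7*sqrt(3))^2 + (-7)^2) = sqrt(147 + 49) = sqrt(196) = 14
θ = arctan(b/a) = arctan(-7/12.1244) (quadrant-adjusted) = -30° = -π/6
z = 14e^(-i*π/6)


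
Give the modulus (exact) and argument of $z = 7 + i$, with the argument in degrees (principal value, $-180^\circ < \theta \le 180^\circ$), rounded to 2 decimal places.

|z| = sqrt(7^2 + 1^2) = sqrt(50)
arg(z) = arctan(b/a) = arctan(1/7) (quadrant-adjusted) = 8.13°


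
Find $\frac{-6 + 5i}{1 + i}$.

Multiply numerator and denominator by conjugate (1 - i):
= (-6 + 5i)(1 - i) / (1^2 + 1^2)
= (-1 + 11i) / 2
= -1/2 + (11/2)i


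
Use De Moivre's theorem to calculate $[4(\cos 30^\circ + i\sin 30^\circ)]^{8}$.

By De Moivre: z^n = r^n(cos(nθ) + i sin(nθ))
= 4^8(cos(8*30°) + i sin(8*30°))
= 65536(cos 240° + i sin 240°)
= -32768 - 32768*sqrt(3)i


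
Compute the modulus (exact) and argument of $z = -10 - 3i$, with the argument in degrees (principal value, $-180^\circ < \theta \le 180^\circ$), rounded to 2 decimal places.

|z| = sqrt((-10)^2 + (-3)^2) = sqrt(109)
arg(z) = arctan(b/a) = arctan(-3/-10) (quadrant-adjusted) = -163.30°


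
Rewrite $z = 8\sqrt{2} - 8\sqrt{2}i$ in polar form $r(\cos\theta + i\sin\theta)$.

r = |z| = sqrt(a^2 + b^2) = sqrt((8*sqrt(2))^2 + (-8*sqrt(2))^2) = sqrt(128 + 128) = sqrt(256) = 16
θ = arctan(b/a) = arctan(-11.3137/11.3137) (quadrant-adjusted) = 315°
z = 16(cos 315° + i sin 315°)
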